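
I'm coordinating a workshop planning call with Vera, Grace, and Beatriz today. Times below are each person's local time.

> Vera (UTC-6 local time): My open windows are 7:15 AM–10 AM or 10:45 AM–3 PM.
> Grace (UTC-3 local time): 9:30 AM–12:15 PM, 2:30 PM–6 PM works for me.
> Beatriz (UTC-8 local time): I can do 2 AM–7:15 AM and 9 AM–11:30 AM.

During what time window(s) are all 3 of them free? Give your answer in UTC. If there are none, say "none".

Vera in UTC: 13:15-16:00, 16:45-21:00 (add 6h to convert from UTC-6).
Grace in UTC: 12:30-15:15, 17:30-21:00 (add 3h to convert from UTC-3).
Beatriz in UTC: 10:00-15:15, 17:00-19:30 (add 8h to convert from UTC-8).
Vera ∩ Grace: 13:15-15:15, 17:30-21:00.
Vera ∩ Grace ∩ Beatriz: 13:15-15:15, 17:30-19:30.

13:15-15:15, 17:30-19:30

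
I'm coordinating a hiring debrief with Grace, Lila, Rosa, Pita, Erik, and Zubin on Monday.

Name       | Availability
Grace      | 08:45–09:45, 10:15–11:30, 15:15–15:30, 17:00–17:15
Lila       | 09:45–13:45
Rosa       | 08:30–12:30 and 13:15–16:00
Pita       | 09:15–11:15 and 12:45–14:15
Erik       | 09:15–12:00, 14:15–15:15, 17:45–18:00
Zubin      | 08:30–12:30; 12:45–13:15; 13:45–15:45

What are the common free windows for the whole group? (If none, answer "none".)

Grace ∩ Lila: 10:15-11:30.
Grace ∩ Lila ∩ Rosa: 10:15-11:30.
Grace ∩ Lila ∩ Rosa ∩ Pita: 10:15-11:15.
Grace ∩ Lila ∩ Rosa ∩ Pita ∩ Erik: 10:15-11:15.
Grace ∩ Lila ∩ Rosa ∩ Pita ∩ Erik ∩ Zubin: 10:15-11:15.

10:15-11:15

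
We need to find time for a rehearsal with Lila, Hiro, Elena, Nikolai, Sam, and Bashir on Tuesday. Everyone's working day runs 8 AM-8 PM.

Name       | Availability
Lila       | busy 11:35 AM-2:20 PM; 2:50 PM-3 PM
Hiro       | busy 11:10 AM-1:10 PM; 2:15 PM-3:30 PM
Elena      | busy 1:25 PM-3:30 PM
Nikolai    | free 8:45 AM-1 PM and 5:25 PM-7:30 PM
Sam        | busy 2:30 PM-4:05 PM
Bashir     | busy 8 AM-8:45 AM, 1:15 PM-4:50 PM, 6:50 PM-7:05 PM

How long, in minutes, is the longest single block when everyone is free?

Lila free: 08:00-11:35, 14:20-14:50, 15:00-20:00 (invert busy blocks within the working day).
Hiro free: 08:00-11:10, 13:10-14:15, 15:30-20:00 (invert busy blocks within the working day).
Elena free: 08:00-13:25, 15:30-20:00 (invert busy blocks within the working day).
Nikolai free: 08:45-13:00, 17:25-19:30.
Sam free: 08:00-14:30, 16:05-20:00 (invert busy blocks within the working day).
Bashir free: 08:45-13:15, 16:50-18:50, 19:05-20:00 (invert busy blocks within the working day).
Lila ∩ Hiro: 08:00-11:10, 15:30-20:00.
Lila ∩ Hiro ∩ Elena: 08:00-11:10, 15:30-20:00.
Lila ∩ Hiro ∩ Elena ∩ Nikolai: 08:45-11:10, 17:25-19:30.
Lila ∩ Hiro ∩ Elena ∩ Nikolai ∩ Sam: 08:45-11:10, 17:25-19:30.
Lila ∩ Hiro ∩ Elena ∩ Nikolai ∩ Sam ∩ Bashir: 08:45-11:10, 17:25-18:50, 19:05-19:30.
The longest is 08:45-11:10 at 145 minutes.

145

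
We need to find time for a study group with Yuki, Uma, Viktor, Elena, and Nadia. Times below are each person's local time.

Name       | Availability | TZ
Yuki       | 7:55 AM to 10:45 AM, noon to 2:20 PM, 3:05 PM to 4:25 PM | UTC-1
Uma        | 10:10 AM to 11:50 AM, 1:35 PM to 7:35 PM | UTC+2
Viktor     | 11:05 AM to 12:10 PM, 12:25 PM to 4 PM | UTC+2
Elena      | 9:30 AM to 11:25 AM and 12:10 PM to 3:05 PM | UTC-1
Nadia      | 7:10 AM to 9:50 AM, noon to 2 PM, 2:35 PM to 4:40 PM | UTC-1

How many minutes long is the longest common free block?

Yuki in UTC: 08:55-11:45, 13:00-15:20, 16:05-17:25 (add 1h to convert from UTC-1).
Uma in UTC: 08:10-09:50, 11:35-17:35 (subtract 2h to convert from UTC+2).
Viktor in UTC: 09:05-10:10, 10:25-14:00 (subtract 2h to convert from UTC+2).
Elena in UTC: 10:30-12:25, 13:10-16:05 (add 1h to convert from UTC-1).
Nadia in UTC: 08:10-10:50, 13:00-15:00, 15:35-17:40 (add 1h to convert from UTC-1).
Yuki ∩ Uma: 08:55-09:50, 11:35-11:45, 13:00-15:20, 16:05-17:25.
Yuki ∩ Uma ∩ Viktor: 09:05-09:50, 11:35-11:45, 13:00-14:00.
Yuki ∩ Uma ∩ Viktor ∩ Elena: 11:35-11:45, 13:10-14:00.
Yuki ∩ Uma ∩ Viktor ∩ Elena ∩ Nadia: 13:10-14:00.
The longest is 13:10-14:00 at 50 minutes.

50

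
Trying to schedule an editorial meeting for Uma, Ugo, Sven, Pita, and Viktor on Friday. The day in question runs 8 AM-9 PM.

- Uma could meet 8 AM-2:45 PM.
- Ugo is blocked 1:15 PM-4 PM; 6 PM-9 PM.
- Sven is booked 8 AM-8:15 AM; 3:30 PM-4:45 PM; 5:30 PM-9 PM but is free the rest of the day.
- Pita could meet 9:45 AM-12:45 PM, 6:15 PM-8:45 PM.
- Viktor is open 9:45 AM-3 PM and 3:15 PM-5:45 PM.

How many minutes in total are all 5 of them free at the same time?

Uma free: 08:00-14:45.
Ugo free: 08:00-13:15, 16:00-18:00 (invert busy blocks within the working day).
Sven free: 08:15-15:30, 16:45-17:30 (invert busy blocks within the working day).
Pita free: 09:45-12:45, 18:15-20:45.
Viktor free: 09:45-15:00, 15:15-17:45.
Uma ∩ Ugo: 08:00-13:15.
Uma ∩ Ugo ∩ Sven: 08:15-13:15.
Uma ∩ Ugo ∩ Sven ∩ Pita: 09:45-12:45.
Uma ∩ Ugo ∩ Sven ∩ Pita ∩ Viktor: 09:45-12:45.
So the common availability across everyone is 09:45-12:45.
That's a single block of 180 minutes.

180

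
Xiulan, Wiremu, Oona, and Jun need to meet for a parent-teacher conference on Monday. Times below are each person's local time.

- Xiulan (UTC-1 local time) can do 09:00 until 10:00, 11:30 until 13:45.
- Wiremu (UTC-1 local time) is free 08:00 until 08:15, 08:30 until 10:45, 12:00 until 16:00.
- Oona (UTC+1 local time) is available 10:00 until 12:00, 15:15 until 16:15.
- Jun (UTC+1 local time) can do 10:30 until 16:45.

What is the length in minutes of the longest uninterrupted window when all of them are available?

60

Xiulan in UTC: 10:00-11:00, 12:30-14:45 (add 1h to convert from UTC-1).
Wiremu in UTC: 09:00-09:15, 09:30-11:45, 13:00-17:00 (add 1h to convert from UTC-1).
Oona in UTC: 09:00-11:00, 14:15-15:15 (subtract 1h to convert from UTC+1).
Jun in UTC: 09:30-15:45 (subtract 1h to convert from UTC+1).
Xiulan ∩ Wiremu: 10:00-11:00, 13:00-14:45.
Xiulan ∩ Wiremu ∩ Oona: 10:00-11:00, 14:15-14:45.
Xiulan ∩ Wiremu ∩ Oona ∩ Jun: 10:00-11:00, 14:15-14:45.
The longest is 10:00-11:00 at 60 minutes.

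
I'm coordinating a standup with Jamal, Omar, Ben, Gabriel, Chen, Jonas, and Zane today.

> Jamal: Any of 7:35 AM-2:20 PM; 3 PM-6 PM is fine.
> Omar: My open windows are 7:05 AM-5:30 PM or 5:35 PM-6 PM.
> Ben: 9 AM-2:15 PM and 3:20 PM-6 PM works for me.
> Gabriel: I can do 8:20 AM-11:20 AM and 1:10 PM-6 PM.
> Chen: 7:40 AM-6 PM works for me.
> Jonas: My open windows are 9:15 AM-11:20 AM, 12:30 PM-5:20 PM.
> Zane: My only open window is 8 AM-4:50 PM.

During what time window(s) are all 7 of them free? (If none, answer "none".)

Jamal ∩ Omar: 07:35-14:20, 15:00-17:30, 17:35-18:00.
Jamal ∩ Omar ∩ Ben: 09:00-14:15, 15:20-17:30, 17:35-18:00.
Jamal ∩ Omar ∩ Ben ∩ Gabriel: 09:00-11:20, 13:10-14:15, 15:20-17:30, 17:35-18:00.
Jamal ∩ Omar ∩ Ben ∩ Gabriel ∩ Chen: 09:00-11:20, 13:10-14:15, 15:20-17:30, 17:35-18:00.
Jamal ∩ Omar ∩ Ben ∩ Gabriel ∩ Chen ∩ Jonas: 09:15-11:20, 13:10-14:15, 15:20-17:20.
Jamal ∩ Omar ∩ Ben ∩ Gabriel ∩ Chen ∩ Jonas ∩ Zane: 09:15-11:20, 13:10-14:15, 15:20-16:50.

09:15-11:20, 13:10-14:15, 15:20-16:50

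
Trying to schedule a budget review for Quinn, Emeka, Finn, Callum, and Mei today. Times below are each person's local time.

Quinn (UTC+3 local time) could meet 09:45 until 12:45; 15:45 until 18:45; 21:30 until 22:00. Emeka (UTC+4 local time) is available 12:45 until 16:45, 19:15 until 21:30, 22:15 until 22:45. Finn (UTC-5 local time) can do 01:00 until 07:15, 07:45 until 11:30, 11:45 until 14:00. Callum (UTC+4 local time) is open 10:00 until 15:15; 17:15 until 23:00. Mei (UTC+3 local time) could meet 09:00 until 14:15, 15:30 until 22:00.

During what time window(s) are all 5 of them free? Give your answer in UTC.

08:45-09:45, 15:15-15:45, 18:30-18:45

Quinn in UTC: 06:45-09:45, 12:45-15:45, 18:30-19:00 (subtract 3h to convert from UTC+3).
Emeka in UTC: 08:45-12:45, 15:15-17:30, 18:15-18:45 (subtract 4h to convert from UTC+4).
Finn in UTC: 06:00-12:15, 12:45-16:30, 16:45-19:00 (add 5h to convert from UTC-5).
Callum in UTC: 06:00-11:15, 13:15-19:00 (subtract 4h to convert from UTC+4).
Mei in UTC: 06:00-11:15, 12:30-19:00 (subtract 3h to convert from UTC+3).
Quinn ∩ Emeka: 08:45-09:45, 15:15-15:45, 18:30-18:45.
Quinn ∩ Emeka ∩ Finn: 08:45-09:45, 15:15-15:45, 18:30-18:45.
Quinn ∩ Emeka ∩ Finn ∩ Callum: 08:45-09:45, 15:15-15:45, 18:30-18:45.
Quinn ∩ Emeka ∩ Finn ∩ Callum ∩ Mei: 08:45-09:45, 15:15-15:45, 18:30-18:45.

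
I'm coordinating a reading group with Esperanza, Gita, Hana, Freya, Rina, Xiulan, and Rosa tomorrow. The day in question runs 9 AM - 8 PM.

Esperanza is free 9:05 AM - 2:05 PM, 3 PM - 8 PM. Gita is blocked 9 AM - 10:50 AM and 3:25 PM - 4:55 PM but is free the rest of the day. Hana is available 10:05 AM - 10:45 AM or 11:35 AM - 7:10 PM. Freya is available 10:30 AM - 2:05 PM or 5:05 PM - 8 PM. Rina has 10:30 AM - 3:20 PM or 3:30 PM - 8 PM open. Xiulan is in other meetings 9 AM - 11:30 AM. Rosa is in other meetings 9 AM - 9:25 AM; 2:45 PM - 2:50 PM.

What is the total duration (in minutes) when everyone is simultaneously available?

275

Esperanza free: 09:05-14:05, 15:00-20:00.
Gita free: 10:50-15:25, 16:55-20:00 (invert busy blocks within the working day).
Hana free: 10:05-10:45, 11:35-19:10.
Freya free: 10:30-14:05, 17:05-20:00.
Rina free: 10:30-15:20, 15:30-20:00.
Xiulan free: 11:30-20:00 (invert busy blocks within the working day).
Rosa free: 09:25-14:45, 14:50-20:00 (invert busy blocks within the working day).
Esperanza ∩ Gita: 10:50-14:05, 15:00-15:25, 16:55-20:00.
Esperanza ∩ Gita ∩ Hana: 11:35-14:05, 15:00-15:25, 16:55-19:10.
Esperanza ∩ Gita ∩ Hana ∩ Freya: 11:35-14:05, 17:05-19:10.
Esperanza ∩ Gita ∩ Hana ∩ Freya ∩ Rina: 11:35-14:05, 17:05-19:10.
Esperanza ∩ Gita ∩ Hana ∩ Freya ∩ Rina ∩ Xiulan: 11:35-14:05, 17:05-19:10.
Esperanza ∩ Gita ∩ Hana ∩ Freya ∩ Rina ∩ Xiulan ∩ Rosa: 11:35-14:05, 17:05-19:10.
Those are the intersection windows.
Summing the common windows: 150 + 125 = 275 minutes.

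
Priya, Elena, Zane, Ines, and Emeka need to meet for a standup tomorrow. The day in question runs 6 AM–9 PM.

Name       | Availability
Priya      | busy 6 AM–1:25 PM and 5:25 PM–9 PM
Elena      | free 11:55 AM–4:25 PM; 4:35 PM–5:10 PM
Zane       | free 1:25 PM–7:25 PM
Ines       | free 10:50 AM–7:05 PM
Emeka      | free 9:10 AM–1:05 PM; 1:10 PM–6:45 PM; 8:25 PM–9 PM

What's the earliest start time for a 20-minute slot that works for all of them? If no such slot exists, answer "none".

13:25

Priya free: 13:25-17:25 (invert busy blocks within the working day).
Elena free: 11:55-16:25, 16:35-17:10.
Zane free: 13:25-19:25.
Ines free: 10:50-19:05.
Emeka free: 09:10-13:05, 13:10-18:45, 20:25-21:00.
Priya ∩ Elena: 13:25-16:25, 16:35-17:10.
Priya ∩ Elena ∩ Zane: 13:25-16:25, 16:35-17:10.
Priya ∩ Elena ∩ Zane ∩ Ines: 13:25-16:25, 16:35-17:10.
Priya ∩ Elena ∩ Zane ∩ Ines ∩ Emeka: 13:25-16:25, 16:35-17:10.
Those are the intersection windows.
The first common window of at least 20 minutes is 13:25-16:25, so the earliest start is 13:25.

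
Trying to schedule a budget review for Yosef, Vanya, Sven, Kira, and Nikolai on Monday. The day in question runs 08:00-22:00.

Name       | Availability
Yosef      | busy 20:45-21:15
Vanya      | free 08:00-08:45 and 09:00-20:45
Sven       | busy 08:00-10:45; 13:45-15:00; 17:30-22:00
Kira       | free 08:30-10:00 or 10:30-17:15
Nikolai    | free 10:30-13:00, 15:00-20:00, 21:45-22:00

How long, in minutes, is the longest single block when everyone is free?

Yosef free: 08:00-20:45, 21:15-22:00 (invert busy blocks within the working day).
Vanya free: 08:00-08:45, 09:00-20:45.
Sven free: 10:45-13:45, 15:00-17:30 (invert busy blocks within the working day).
Kira free: 08:30-10:00, 10:30-17:15.
Nikolai free: 10:30-13:00, 15:00-20:00, 21:45-22:00.
Yosef ∩ Vanya: 08:00-08:45, 09:00-20:45.
Yosef ∩ Vanya ∩ Sven: 10:45-13:45, 15:00-17:30.
Yosef ∩ Vanya ∩ Sven ∩ Kira: 10:45-13:45, 15:00-17:15.
Yosef ∩ Vanya ∩ Sven ∩ Kira ∩ Nikolai: 10:45-13:00, 15:00-17:15.
The longest is 10:45-13:00 at 135 minutes.

135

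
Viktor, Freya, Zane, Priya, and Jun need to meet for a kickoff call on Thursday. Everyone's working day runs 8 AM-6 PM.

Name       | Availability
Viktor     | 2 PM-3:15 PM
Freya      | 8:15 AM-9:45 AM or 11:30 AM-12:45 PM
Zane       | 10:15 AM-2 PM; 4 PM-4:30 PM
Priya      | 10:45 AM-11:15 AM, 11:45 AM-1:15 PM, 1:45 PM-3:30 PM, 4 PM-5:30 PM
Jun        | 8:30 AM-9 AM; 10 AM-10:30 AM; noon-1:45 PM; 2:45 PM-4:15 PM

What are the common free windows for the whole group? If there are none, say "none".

none

Viktor ∩ Freya: ∅.
Viktor ∩ Freya ∩ Zane: ∅.
Viktor ∩ Freya ∩ Zane ∩ Priya: ∅.
Viktor ∩ Freya ∩ Zane ∩ Priya ∩ Jun: ∅.
There is no time when everyone is free.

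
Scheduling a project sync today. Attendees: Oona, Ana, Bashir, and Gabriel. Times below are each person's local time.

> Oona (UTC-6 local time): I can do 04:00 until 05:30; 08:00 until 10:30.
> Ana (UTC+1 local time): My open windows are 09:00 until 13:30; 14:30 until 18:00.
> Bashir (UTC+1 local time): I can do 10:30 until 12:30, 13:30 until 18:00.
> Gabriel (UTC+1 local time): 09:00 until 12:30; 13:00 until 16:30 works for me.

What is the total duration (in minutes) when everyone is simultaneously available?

180

Oona in UTC: 10:00-11:30, 14:00-16:30 (add 6h to convert from UTC-6).
Ana in UTC: 08:00-12:30, 13:30-17:00 (subtract 1h to convert from UTC+1).
Bashir in UTC: 09:30-11:30, 12:30-17:00 (subtract 1h to convert from UTC+1).
Gabriel in UTC: 08:00-11:30, 12:00-15:30 (subtract 1h to convert from UTC+1).
Oona ∩ Ana: 10:00-11:30, 14:00-16:30.
Oona ∩ Ana ∩ Bashir: 10:00-11:30, 14:00-16:30.
Oona ∩ Ana ∩ Bashir ∩ Gabriel: 10:00-11:30, 14:00-15:30.
So the common availability across everyone is 10:00-11:30, 14:00-15:30.
Summing the common windows: 90 + 90 = 180 minutes.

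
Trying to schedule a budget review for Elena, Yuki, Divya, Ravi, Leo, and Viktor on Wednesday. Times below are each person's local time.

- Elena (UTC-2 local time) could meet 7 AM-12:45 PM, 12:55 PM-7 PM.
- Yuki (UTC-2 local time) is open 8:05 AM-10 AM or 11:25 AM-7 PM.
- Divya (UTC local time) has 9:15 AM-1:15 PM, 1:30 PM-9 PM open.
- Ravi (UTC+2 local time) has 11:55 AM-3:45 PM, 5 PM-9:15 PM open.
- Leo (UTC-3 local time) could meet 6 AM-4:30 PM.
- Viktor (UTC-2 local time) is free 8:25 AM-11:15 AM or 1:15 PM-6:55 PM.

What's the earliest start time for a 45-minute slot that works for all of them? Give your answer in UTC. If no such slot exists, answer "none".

Elena in UTC: 09:00-14:45, 14:55-21:00 (add 2h to convert from UTC-2).
Yuki in UTC: 10:05-12:00, 13:25-21:00 (add 2h to convert from UTC-2).
Divya in UTC: 09:15-13:15, 13:30-21:00.
Ravi in UTC: 09:55-13:45, 15:00-19:15 (subtract 2h to convert from UTC+2).
Leo in UTC: 09:00-19:30 (add 3h to convert from UTC-3).
Viktor in UTC: 10:25-13:15, 15:15-20:55 (add 2h to convert from UTC-2).
Elena ∩ Yuki: 10:05-12:00, 13:25-14:45, 14:55-21:00.
Elena ∩ Yuki ∩ Divya: 10:05-12:00, 13:30-14:45, 14:55-21:00.
Elena ∩ Yuki ∩ Divya ∩ Ravi: 10:05-12:00, 13:30-13:45, 15:00-19:15.
Elena ∩ Yuki ∩ Divya ∩ Ravi ∩ Leo: 10:05-12:00, 13:30-13:45, 15:00-19:15.
Elena ∩ Yuki ∩ Divya ∩ Ravi ∩ Leo ∩ Viktor: 10:25-12:00, 15:15-19:15.
The first common window of at least 45 minutes is 10:25-12:00, so the earliest start is 10:25.

10:25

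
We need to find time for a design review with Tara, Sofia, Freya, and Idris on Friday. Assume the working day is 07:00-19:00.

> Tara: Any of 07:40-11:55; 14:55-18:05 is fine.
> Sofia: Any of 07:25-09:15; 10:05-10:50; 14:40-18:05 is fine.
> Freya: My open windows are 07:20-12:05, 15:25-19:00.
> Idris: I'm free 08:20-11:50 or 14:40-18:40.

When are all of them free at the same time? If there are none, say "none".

Tara ∩ Sofia: 07:40-09:15, 10:05-10:50, 14:55-18:05.
Tara ∩ Sofia ∩ Freya: 07:40-09:15, 10:05-10:50, 15:25-18:05.
Tara ∩ Sofia ∩ Freya ∩ Idris: 08:20-09:15, 10:05-10:50, 15:25-18:05.

08:20-09:15, 10:05-10:50, 15:25-18:05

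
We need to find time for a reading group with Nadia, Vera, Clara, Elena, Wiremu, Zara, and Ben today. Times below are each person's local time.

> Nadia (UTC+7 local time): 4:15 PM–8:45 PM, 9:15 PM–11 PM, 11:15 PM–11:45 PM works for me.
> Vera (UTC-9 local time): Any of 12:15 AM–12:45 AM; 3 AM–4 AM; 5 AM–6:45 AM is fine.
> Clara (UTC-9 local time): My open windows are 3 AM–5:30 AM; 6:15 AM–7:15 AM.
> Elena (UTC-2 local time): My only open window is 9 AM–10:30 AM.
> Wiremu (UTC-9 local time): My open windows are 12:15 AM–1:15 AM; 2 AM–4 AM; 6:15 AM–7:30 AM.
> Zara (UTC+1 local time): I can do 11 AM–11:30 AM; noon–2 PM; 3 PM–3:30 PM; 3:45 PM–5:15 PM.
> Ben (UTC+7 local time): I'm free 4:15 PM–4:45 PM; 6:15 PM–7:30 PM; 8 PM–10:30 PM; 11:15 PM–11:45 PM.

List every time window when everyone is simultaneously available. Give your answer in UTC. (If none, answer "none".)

12:00-12:30

Nadia in UTC: 09:15-13:45, 14:15-16:00, 16:15-16:45 (subtract 7h to convert from UTC+7).
Vera in UTC: 09:15-09:45, 12:00-13:00, 14:00-15:45 (add 9h to convert from UTC-9).
Clara in UTC: 12:00-14:30, 15:15-16:15 (add 9h to convert from UTC-9).
Elena in UTC: 11:00-12:30 (add 2h to convert from UTC-2).
Wiremu in UTC: 09:15-10:15, 11:00-13:00, 15:15-16:30 (add 9h to convert from UTC-9).
Zara in UTC: 10:00-10:30, 11:00-13:00, 14:00-14:30, 14:45-16:15 (subtract 1h to convert from UTC+1).
Ben in UTC: 09:15-09:45, 11:15-12:30, 13:00-15:30, 16:15-16:45 (subtract 7h to convert from UTC+7).
Nadia ∩ Vera: 09:15-09:45, 12:00-13:00, 14:15-15:45.
Nadia ∩ Vera ∩ Clara: 12:00-13:00, 14:15-14:30, 15:15-15:45.
Nadia ∩ Vera ∩ Clara ∩ Elena: 12:00-12:30.
Nadia ∩ Vera ∩ Clara ∩ Elena ∩ Wiremu: 12:00-12:30.
Nadia ∩ Vera ∩ Clara ∩ Elena ∩ Wiremu ∩ Zara: 12:00-12:30.
Nadia ∩ Vera ∩ Clara ∩ Elena ∩ Wiremu ∩ Zara ∩ Ben: 12:00-12:30.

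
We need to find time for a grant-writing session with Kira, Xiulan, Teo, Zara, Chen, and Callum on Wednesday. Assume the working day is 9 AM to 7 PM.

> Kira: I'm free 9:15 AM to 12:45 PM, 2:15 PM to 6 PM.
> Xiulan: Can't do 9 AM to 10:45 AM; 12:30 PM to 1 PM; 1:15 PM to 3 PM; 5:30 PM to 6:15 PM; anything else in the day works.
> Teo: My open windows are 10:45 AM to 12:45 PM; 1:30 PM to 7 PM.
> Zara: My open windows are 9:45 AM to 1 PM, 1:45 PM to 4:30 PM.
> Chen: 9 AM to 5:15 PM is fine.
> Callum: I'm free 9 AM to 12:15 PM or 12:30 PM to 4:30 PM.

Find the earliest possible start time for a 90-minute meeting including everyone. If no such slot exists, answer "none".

10:45

Kira free: 09:15-12:45, 14:15-18:00.
Xiulan free: 10:45-12:30, 13:00-13:15, 15:00-17:30, 18:15-19:00 (invert busy blocks within the working day).
Teo free: 10:45-12:45, 13:30-19:00.
Zara free: 09:45-13:00, 13:45-16:30.
Chen free: 09:00-17:15.
Callum free: 09:00-12:15, 12:30-16:30.
Kira ∩ Xiulan: 10:45-12:30, 15:00-17:30.
Kira ∩ Xiulan ∩ Teo: 10:45-12:30, 15:00-17:30.
Kira ∩ Xiulan ∩ Teo ∩ Zara: 10:45-12:30, 15:00-16:30.
Kira ∩ Xiulan ∩ Teo ∩ Zara ∩ Chen: 10:45-12:30, 15:00-16:30.
Kira ∩ Xiulan ∩ Teo ∩ Zara ∩ Chen ∩ Callum: 10:45-12:15, 15:00-16:30.
The first common window of at least 90 minutes is 10:45-12:15, so the earliest start is 10:45.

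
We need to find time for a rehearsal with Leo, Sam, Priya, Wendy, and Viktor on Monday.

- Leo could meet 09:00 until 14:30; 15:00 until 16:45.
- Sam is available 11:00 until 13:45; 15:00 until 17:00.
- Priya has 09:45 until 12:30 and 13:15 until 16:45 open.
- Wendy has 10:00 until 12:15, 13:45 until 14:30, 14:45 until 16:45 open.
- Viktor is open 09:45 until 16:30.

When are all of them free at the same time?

Leo ∩ Sam: 11:00-13:45, 15:00-16:45.
Leo ∩ Sam ∩ Priya: 11:00-12:30, 13:15-13:45, 15:00-16:45.
Leo ∩ Sam ∩ Priya ∩ Wendy: 11:00-12:15, 15:00-16:45.
Leo ∩ Sam ∩ Priya ∩ Wendy ∩ Viktor: 11:00-12:15, 15:00-16:30.
Those are the intersection windows.

11:00-12:15, 15:00-16:30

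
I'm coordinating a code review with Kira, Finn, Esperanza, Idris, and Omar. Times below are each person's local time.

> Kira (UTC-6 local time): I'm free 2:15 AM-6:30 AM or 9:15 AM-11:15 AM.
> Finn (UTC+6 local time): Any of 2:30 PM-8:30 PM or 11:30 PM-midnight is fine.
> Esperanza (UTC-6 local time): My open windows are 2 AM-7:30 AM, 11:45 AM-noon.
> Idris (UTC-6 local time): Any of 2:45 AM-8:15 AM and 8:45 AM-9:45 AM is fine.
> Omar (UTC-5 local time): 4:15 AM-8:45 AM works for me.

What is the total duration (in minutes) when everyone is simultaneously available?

Kira in UTC: 08:15-12:30, 15:15-17:15 (add 6h to convert from UTC-6).
Finn in UTC: 08:30-14:30, 17:30-18:00 (subtract 6h to convert from UTC+6).
Esperanza in UTC: 08:00-13:30, 17:45-18:00 (add 6h to convert from UTC-6).
Idris in UTC: 08:45-14:15, 14:45-15:45 (add 6h to convert from UTC-6).
Omar in UTC: 09:15-13:45 (add 5h to convert from UTC-5).
Kira ∩ Finn: 08:30-12:30.
Kira ∩ Finn ∩ Esperanza: 08:30-12:30.
Kira ∩ Finn ∩ Esperanza ∩ Idris: 08:45-12:30.
Kira ∩ Finn ∩ Esperanza ∩ Idris ∩ Omar: 09:15-12:30.
So the common availability across everyone is 09:15-12:30.
That's a single block of 195 minutes.

195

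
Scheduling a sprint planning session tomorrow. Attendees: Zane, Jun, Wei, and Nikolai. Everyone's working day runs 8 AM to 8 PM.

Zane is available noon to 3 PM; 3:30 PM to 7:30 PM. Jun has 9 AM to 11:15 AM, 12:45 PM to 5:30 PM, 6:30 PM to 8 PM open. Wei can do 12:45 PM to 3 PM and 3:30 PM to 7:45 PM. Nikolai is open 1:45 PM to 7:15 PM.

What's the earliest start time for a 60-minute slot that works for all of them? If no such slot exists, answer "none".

13:45

Zane ∩ Jun: 12:45-15:00, 15:30-17:30, 18:30-19:30.
Zane ∩ Jun ∩ Wei: 12:45-15:00, 15:30-17:30, 18:30-19:30.
Zane ∩ Jun ∩ Wei ∩ Nikolai: 13:45-15:00, 15:30-17:30, 18:30-19:15.
Those are the intersection windows.
The first common window of at least 60 minutes is 13:45-15:00, so the earliest start is 13:45.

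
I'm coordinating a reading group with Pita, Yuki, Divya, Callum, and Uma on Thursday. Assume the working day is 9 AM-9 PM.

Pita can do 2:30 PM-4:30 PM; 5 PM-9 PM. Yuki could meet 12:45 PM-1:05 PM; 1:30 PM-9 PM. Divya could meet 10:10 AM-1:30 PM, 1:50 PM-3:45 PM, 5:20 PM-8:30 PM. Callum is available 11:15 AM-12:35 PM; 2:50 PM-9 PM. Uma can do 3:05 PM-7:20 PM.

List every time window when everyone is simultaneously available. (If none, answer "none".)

Pita ∩ Yuki: 14:30-16:30, 17:00-21:00.
Pita ∩ Yuki ∩ Divya: 14:30-15:45, 17:20-20:30.
Pita ∩ Yuki ∩ Divya ∩ Callum: 14:50-15:45, 17:20-20:30.
Pita ∩ Yuki ∩ Divya ∩ Callum ∩ Uma: 15:05-15:45, 17:20-19:20.
Those are the intersection windows.

15:05-15:45, 17:20-19:20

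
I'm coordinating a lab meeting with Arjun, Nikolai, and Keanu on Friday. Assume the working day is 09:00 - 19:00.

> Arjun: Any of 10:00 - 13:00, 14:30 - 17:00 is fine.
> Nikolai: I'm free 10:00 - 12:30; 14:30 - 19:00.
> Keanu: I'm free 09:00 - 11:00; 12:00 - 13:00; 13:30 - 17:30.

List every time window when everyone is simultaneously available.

Arjun ∩ Nikolai: 10:00-12:30, 14:30-17:00.
Arjun ∩ Nikolai ∩ Keanu: 10:00-11:00, 12:00-12:30, 14:30-17:00.

10:00-11:00, 12:00-12:30, 14:30-17:00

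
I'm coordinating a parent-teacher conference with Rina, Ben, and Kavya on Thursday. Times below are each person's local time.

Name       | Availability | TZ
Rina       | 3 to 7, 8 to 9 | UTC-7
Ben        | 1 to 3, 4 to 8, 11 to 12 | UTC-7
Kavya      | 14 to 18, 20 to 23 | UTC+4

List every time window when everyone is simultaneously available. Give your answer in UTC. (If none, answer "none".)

11:00-14:00

Rina in UTC: 10:00-14:00, 15:00-16:00 (add 7h to convert from UTC-7).
Ben in UTC: 08:00-10:00, 11:00-15:00, 18:00-19:00 (add 7h to convert from UTC-7).
Kavya in UTC: 10:00-14:00, 16:00-19:00 (subtract 4h to convert from UTC+4).
Rina ∩ Ben: 11:00-14:00.
Rina ∩ Ben ∩ Kavya: 11:00-14:00.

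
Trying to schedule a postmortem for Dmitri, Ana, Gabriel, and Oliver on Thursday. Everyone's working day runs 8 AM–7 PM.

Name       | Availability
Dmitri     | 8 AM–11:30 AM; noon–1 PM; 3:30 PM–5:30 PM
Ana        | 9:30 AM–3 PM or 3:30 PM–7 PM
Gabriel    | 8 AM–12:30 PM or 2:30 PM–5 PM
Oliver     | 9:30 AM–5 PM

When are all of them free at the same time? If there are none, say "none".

09:30-11:30, 12:00-12:30, 15:30-17:00

Dmitri ∩ Ana: 09:30-11:30, 12:00-13:00, 15:30-17:30.
Dmitri ∩ Ana ∩ Gabriel: 09:30-11:30, 12:00-12:30, 15:30-17:00.
Dmitri ∩ Ana ∩ Gabriel ∩ Oliver: 09:30-11:30, 12:00-12:30, 15:30-17:00.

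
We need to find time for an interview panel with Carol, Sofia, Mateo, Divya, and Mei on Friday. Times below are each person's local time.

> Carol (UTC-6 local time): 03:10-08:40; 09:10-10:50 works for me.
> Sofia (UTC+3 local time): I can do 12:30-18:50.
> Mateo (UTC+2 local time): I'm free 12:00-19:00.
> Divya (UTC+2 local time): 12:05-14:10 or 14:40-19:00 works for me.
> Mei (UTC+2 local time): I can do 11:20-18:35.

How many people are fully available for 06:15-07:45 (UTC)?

Carol in UTC: 09:10-14:40, 15:10-16:50 (add 6h to convert from UTC-6).
Sofia in UTC: 09:30-15:50 (subtract 3h to convert from UTC+3).
Mateo in UTC: 10:00-17:00 (subtract 2h to convert from UTC+2).
Divya in UTC: 10:05-12:10, 12:40-17:00 (subtract 2h to convert from UTC+2).
Mei in UTC: 09:20-16:35 (subtract 2h to convert from UTC+2).
nobody can make the full 06:15-07:45 slot — that's 0.

0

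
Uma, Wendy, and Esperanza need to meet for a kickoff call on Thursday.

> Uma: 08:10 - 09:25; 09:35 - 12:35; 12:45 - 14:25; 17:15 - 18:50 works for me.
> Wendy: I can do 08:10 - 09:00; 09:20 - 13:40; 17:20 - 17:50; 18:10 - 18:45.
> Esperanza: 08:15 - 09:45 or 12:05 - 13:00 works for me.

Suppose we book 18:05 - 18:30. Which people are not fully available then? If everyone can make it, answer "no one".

Uma: free for 18:05-18:30. Wendy: not fully free for 18:05-18:30. Esperanza: not fully free for 18:05-18:30.

Esperanza, Wendy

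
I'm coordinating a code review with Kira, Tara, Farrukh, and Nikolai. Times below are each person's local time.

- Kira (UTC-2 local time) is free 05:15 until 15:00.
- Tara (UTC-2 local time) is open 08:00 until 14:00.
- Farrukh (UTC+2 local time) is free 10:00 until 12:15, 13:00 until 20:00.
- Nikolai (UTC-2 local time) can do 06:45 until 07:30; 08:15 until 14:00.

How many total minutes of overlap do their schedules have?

300

Kira in UTC: 07:15-17:00 (add 2h to convert from UTC-2).
Tara in UTC: 10:00-16:00 (add 2h to convert from UTC-2).
Farrukh in UTC: 08:00-10:15, 11:00-18:00 (subtract 2h to convert from UTC+2).
Nikolai in UTC: 08:45-09:30, 10:15-16:00 (add 2h to convert from UTC-2).
Kira ∩ Tara: 10:00-16:00.
Kira ∩ Tara ∩ Farrukh: 10:00-10:15, 11:00-16:00.
Kira ∩ Tara ∩ Farrukh ∩ Nikolai: 11:00-16:00.
That's a single block of 300 minutes.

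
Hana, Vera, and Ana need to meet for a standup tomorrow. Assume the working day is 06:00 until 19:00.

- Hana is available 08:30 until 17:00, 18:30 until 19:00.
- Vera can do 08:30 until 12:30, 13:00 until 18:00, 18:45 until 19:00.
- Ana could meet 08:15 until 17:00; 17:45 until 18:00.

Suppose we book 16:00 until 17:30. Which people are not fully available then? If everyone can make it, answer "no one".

Hana: not fully free for 16:00-17:30. Vera: free for 16:00-17:30. Ana: not fully free for 16:00-17:30.

Ana, Hana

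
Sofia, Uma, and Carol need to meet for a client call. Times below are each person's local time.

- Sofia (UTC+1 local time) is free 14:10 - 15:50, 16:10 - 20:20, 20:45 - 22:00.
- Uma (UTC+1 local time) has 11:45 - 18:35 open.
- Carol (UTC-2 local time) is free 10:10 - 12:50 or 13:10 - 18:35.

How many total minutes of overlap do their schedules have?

245

Sofia in UTC: 13:10-14:50, 15:10-19:20, 19:45-21:00 (subtract 1h to convert from UTC+1).
Uma in UTC: 10:45-17:35 (subtract 1h to convert from UTC+1).
Carol in UTC: 12:10-14:50, 15:10-20:35 (add 2h to convert from UTC-2).
Sofia ∩ Uma: 13:10-14:50, 15:10-17:35.
Sofia ∩ Uma ∩ Carol: 13:10-14:50, 15:10-17:35.
Summing the common windows: 100 + 145 = 245 minutes.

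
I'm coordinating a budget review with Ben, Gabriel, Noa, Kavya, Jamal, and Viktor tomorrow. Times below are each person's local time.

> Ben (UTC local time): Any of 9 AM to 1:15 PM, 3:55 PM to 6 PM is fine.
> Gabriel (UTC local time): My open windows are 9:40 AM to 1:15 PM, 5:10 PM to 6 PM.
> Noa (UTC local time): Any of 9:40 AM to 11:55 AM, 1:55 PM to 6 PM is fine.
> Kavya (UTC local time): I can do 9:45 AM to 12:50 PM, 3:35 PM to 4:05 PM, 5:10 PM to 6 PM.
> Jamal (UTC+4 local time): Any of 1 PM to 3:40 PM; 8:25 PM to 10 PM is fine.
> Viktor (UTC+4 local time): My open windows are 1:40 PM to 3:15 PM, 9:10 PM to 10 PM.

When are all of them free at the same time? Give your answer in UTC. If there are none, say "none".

09:45-11:15, 17:10-18:00

Ben in UTC: 09:00-13:15, 15:55-18:00.
Gabriel in UTC: 09:40-13:15, 17:10-18:00.
Noa in UTC: 09:40-11:55, 13:55-18:00.
Kavya in UTC: 09:45-12:50, 15:35-16:05, 17:10-18:00.
Jamal in UTC: 09:00-11:40, 16:25-18:00 (subtract 4h to convert from UTC+4).
Viktor in UTC: 09:40-11:15, 17:10-18:00 (subtract 4h to convert from UTC+4).
Ben ∩ Gabriel: 09:40-13:15, 17:10-18:00.
Ben ∩ Gabriel ∩ Noa: 09:40-11:55, 17:10-18:00.
Ben ∩ Gabriel ∩ Noa ∩ Kavya: 09:45-11:55, 17:10-18:00.
Ben ∩ Gabriel ∩ Noa ∩ Kavya ∩ Jamal: 09:45-11:40, 17:10-18:00.
Ben ∩ Gabriel ∩ Noa ∩ Kavya ∩ Jamal ∩ Viktor: 09:45-11:15, 17:10-18:00.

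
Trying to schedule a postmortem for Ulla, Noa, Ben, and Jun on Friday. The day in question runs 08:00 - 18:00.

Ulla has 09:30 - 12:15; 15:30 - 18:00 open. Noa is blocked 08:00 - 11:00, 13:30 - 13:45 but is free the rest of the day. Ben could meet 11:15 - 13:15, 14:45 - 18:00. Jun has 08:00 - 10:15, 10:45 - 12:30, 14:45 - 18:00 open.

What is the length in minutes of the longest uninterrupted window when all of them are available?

150

Ulla free: 09:30-12:15, 15:30-18:00.
Noa free: 11:00-13:30, 13:45-18:00 (invert busy blocks within the working day).
Ben free: 11:15-13:15, 14:45-18:00.
Jun free: 08:00-10:15, 10:45-12:30, 14:45-18:00.
Ulla ∩ Noa: 11:00-12:15, 15:30-18:00.
Ulla ∩ Noa ∩ Ben: 11:15-12:15, 15:30-18:00.
Ulla ∩ Noa ∩ Ben ∩ Jun: 11:15-12:15, 15:30-18:00.
The longest is 15:30-18:00 at 150 minutes.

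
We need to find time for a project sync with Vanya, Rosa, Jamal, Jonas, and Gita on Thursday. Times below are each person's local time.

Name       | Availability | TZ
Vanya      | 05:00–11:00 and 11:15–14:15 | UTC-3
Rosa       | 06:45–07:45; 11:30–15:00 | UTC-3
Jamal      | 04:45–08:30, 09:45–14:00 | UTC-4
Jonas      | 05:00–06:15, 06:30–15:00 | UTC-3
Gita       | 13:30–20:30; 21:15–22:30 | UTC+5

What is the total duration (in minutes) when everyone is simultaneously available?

180

Vanya in UTC: 08:00-14:00, 14:15-17:15 (add 3h to convert from UTC-3).
Rosa in UTC: 09:45-10:45, 14:30-18:00 (add 3h to convert from UTC-3).
Jamal in UTC: 08:45-12:30, 13:45-18:00 (add 4h to convert from UTC-4).
Jonas in UTC: 08:00-09:15, 09:30-18:00 (add 3h to convert from UTC-3).
Gita in UTC: 08:30-15:30, 16:15-17:30 (subtract 5h to convert from UTC+5).
Vanya ∩ Rosa: 09:45-10:45, 14:30-17:15.
Vanya ∩ Rosa ∩ Jamal: 09:45-10:45, 14:30-17:15.
Vanya ∩ Rosa ∩ Jamal ∩ Jonas: 09:45-10:45, 14:30-17:15.
Vanya ∩ Rosa ∩ Jamal ∩ Jonas ∩ Gita: 09:45-10:45, 14:30-15:30, 16:15-17:15.
Summing the common windows: 60 + 60 + 60 = 180 minutes.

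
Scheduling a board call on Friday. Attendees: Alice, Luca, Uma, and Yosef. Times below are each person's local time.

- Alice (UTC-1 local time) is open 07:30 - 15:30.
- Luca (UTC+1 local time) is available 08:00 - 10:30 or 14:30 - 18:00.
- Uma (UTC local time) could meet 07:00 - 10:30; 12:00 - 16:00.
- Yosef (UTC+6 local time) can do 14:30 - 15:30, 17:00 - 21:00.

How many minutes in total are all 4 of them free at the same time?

150

Alice in UTC: 08:30-16:30 (add 1h to convert from UTC-1).
Luca in UTC: 07:00-09:30, 13:30-17:00 (subtract 1h to convert from UTC+1).
Uma in UTC: 07:00-10:30, 12:00-16:00.
Yosef in UTC: 08:30-09:30, 11:00-15:00 (subtract 6h to convert from UTC+6).
Alice ∩ Luca: 08:30-09:30, 13:30-16:30.
Alice ∩ Luca ∩ Uma: 08:30-09:30, 13:30-16:00.
Alice ∩ Luca ∩ Uma ∩ Yosef: 08:30-09:30, 13:30-15:00.
Those are the intersection windows.
Summing the common windows: 60 + 90 = 150 minutes.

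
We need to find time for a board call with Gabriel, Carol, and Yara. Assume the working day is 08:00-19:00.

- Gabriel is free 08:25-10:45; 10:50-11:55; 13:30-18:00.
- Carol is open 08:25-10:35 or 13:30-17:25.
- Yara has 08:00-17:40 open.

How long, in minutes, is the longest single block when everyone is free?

235

Gabriel ∩ Carol: 08:25-10:35, 13:30-17:25.
Gabriel ∩ Carol ∩ Yara: 08:25-10:35, 13:30-17:25.
The longest is 13:30-17:25 at 235 minutes.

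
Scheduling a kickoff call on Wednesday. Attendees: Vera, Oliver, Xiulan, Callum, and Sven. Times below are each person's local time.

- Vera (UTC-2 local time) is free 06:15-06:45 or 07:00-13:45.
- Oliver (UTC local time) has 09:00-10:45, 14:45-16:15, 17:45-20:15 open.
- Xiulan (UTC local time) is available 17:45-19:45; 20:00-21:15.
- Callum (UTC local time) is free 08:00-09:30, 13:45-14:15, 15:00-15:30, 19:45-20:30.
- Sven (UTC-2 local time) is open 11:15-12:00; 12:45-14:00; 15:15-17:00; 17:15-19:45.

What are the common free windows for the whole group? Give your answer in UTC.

none

Vera in UTC: 08:15-08:45, 09:00-15:45 (add 2h to convert from UTC-2).
Oliver in UTC: 09:00-10:45, 14:45-16:15, 17:45-20:15.
Xiulan in UTC: 17:45-19:45, 20:00-21:15.
Callum in UTC: 08:00-09:30, 13:45-14:15, 15:00-15:30, 19:45-20:30.
Sven in UTC: 13:15-14:00, 14:45-16:00, 17:15-19:00, 19:15-21:45 (add 2h to convert from UTC-2).
Vera ∩ Oliver: 09:00-10:45, 14:45-15:45.
Vera ∩ Oliver ∩ Xiulan: ∅.
Vera ∩ Oliver ∩ Xiulan ∩ Callum: ∅.
Vera ∩ Oliver ∩ Xiulan ∩ Callum ∩ Sven: ∅.
There is no time when everyone is free.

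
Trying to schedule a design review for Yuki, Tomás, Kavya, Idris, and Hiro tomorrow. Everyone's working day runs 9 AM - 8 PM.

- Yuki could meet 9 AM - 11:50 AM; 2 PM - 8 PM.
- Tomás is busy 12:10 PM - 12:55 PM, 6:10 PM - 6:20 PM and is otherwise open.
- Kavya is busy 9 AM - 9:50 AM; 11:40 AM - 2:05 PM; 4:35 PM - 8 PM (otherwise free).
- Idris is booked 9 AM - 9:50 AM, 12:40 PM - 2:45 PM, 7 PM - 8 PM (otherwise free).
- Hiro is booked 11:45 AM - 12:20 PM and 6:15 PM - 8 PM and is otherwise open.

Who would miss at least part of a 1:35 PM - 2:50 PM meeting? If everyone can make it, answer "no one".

Yuki free: 09:00-11:50, 14:00-20:00.
Tomás free: 09:00-12:10, 12:55-18:10, 18:20-20:00 (invert busy blocks within the working day).
Kavya free: 09:50-11:40, 14:05-16:35 (invert busy blocks within the working day).
Idris free: 09:50-12:40, 14:45-19:00 (invert busy blocks within the working day).
Hiro free: 09:00-11:45, 12:20-18:15 (invert busy blocks within the working day).
Yuki: not fully free for 13:35-14:50. Tomás: free for 13:35-14:50. Kavya: not fully free for 13:35-14:50. Idris: not fully free for 13:35-14:50. Hiro: free for 13:35-14:50.

Idris, Kavya, Yuki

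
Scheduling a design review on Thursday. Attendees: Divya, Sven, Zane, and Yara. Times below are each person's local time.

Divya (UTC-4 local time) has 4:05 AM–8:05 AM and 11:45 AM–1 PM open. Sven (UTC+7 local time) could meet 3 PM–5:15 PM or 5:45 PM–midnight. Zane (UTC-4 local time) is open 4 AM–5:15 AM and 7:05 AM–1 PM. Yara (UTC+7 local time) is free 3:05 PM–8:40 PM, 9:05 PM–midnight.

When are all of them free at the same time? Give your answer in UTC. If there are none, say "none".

Divya in UTC: 08:05-12:05, 15:45-17:00 (add 4h to convert from UTC-4).
Sven in UTC: 08:00-10:15, 10:45-17:00 (subtract 7h to convert from UTC+7).
Zane in UTC: 08:00-09:15, 11:05-17:00 (add 4h to convert from UTC-4).
Yara in UTC: 08:05-13:40, 14:05-17:00 (subtract 7h to convert from UTC+7).
Divya ∩ Sven: 08:05-10:15, 10:45-12:05, 15:45-17:00.
Divya ∩ Sven ∩ Zane: 08:05-09:15, 11:05-12:05, 15:45-17:00.
Divya ∩ Sven ∩ Zane ∩ Yara: 08:05-09:15, 11:05-12:05, 15:45-17:00.
Those are the intersection windows.

08:05-09:15, 11:05-12:05, 15:45-17:00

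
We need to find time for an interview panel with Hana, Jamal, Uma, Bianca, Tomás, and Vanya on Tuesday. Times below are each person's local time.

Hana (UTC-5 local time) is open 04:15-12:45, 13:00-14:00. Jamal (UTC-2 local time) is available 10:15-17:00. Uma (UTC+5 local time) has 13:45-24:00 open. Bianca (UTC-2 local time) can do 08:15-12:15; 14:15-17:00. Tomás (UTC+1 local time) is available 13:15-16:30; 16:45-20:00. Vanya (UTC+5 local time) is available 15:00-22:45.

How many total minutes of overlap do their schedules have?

Hana in UTC: 09:15-17:45, 18:00-19:00 (add 5h to convert from UTC-5).
Jamal in UTC: 12:15-19:00 (add 2h to convert from UTC-2).
Uma in UTC: 08:45-19:00 (subtract 5h to convert from UTC+5).
Bianca in UTC: 10:15-14:15, 16:15-19:00 (add 2h to convert from UTC-2).
Tomás in UTC: 12:15-15:30, 15:45-19:00 (subtract 1h to convert from UTC+1).
Vanya in UTC: 10:00-17:45 (subtract 5h to convert from UTC+5).
Hana ∩ Jamal: 12:15-17:45, 18:00-19:00.
Hana ∩ Jamal ∩ Uma: 12:15-17:45, 18:00-19:00.
Hana ∩ Jamal ∩ Uma ∩ Bianca: 12:15-14:15, 16:15-17:45, 18:00-19:00.
Hana ∩ Jamal ∩ Uma ∩ Bianca ∩ Tomás: 12:15-14:15, 16:15-17:45, 18:00-19:00.
Hana ∩ Jamal ∩ Uma ∩ Bianca ∩ Tomás ∩ Vanya: 12:15-14:15, 16:15-17:45.
Summing the common windows: 120 + 90 = 210 minutes.

210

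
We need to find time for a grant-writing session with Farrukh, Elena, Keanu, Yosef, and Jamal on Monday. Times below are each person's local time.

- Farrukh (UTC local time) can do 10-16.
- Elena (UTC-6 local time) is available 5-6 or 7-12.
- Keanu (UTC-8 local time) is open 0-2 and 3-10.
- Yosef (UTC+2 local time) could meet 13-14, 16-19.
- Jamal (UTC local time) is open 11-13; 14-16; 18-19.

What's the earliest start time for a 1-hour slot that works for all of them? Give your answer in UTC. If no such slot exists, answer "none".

Farrukh in UTC: 10:00-16:00.
Elena in UTC: 11:00-12:00, 13:00-18:00 (add 6h to convert from UTC-6).
Keanu in UTC: 08:00-10:00, 11:00-18:00 (add 8h to convert from UTC-8).
Yosef in UTC: 11:00-12:00, 14:00-17:00 (subtract 2h to convert from UTC+2).
Jamal in UTC: 11:00-13:00, 14:00-16:00, 18:00-19:00.
Farrukh ∩ Elena: 11:00-12:00, 13:00-16:00.
Farrukh ∩ Elena ∩ Keanu: 11:00-12:00, 13:00-16:00.
Farrukh ∩ Elena ∩ Keanu ∩ Yosef: 11:00-12:00, 14:00-16:00.
Farrukh ∩ Elena ∩ Keanu ∩ Yosef ∩ Jamal: 11:00-12:00, 14:00-16:00.
Those are the intersection windows.
The first common window of at least 60 minutes is 11:00-12:00, so the earliest start is 11:00.

11:00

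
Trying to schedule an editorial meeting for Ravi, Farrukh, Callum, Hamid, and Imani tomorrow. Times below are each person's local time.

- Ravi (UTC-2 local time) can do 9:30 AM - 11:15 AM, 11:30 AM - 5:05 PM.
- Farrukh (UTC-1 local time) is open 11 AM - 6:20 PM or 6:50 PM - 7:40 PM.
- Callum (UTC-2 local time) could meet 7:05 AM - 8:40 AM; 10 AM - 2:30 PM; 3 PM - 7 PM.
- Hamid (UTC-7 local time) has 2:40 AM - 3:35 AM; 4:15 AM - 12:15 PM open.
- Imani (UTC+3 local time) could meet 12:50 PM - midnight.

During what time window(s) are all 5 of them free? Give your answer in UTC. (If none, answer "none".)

Ravi in UTC: 11:30-13:15, 13:30-19:05 (add 2h to convert from UTC-2).
Farrukh in UTC: 12:00-19:20, 19:50-20:40 (add 1h to convert from UTC-1).
Callum in UTC: 09:05-10:40, 12:00-16:30, 17:00-21:00 (add 2h to convert from UTC-2).
Hamid in UTC: 09:40-10:35, 11:15-19:15 (add 7h to convert from UTC-7).
Imani in UTC: 09:50-21:00 (subtract 3h to convert from UTC+3).
Ravi ∩ Farrukh: 12:00-13:15, 13:30-19:05.
Ravi ∩ Farrukh ∩ Callum: 12:00-13:15, 13:30-16:30, 17:00-19:05.
Ravi ∩ Farrukh ∩ Callum ∩ Hamid: 12:00-13:15, 13:30-16:30, 17:00-19:05.
Ravi ∩ Farrukh ∩ Callum ∩ Hamid ∩ Imani: 12:00-13:15, 13:30-16:30, 17:00-19:05.

12:00-13:15, 13:30-16:30, 17:00-19:05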